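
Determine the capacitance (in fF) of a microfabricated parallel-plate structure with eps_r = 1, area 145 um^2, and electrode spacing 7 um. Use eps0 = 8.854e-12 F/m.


Step 1: Convert area to m^2: A = 145e-12 m^2
Step 2: Convert gap to m: d = 7e-6 m
Step 3: C = eps0 * eps_r * A / d
C = 8.854e-12 * 1 * 145e-12 / 7e-6
Step 4: Convert to fF (multiply by 1e15).
C = 0.18 fF


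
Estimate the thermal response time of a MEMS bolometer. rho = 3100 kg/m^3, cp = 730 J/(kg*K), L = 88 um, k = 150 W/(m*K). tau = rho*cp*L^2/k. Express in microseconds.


Step 1: Convert L to m: L = 88e-6 m
Step 2: L^2 = (88e-6)^2 = 7.744e-09 m^2
Step 3: tau = 3100 * 730 * 7.744e-09 / 150 = 1.1683115e-04 s
Step 4: Convert to microseconds (multiply by 1e6).
tau = 116.831 us


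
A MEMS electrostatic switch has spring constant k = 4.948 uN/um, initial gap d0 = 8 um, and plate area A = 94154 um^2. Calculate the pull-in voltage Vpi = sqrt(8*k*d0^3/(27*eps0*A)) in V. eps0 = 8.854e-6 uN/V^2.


Step 1: Compute numerator: 8 * k * d0^3 = 8 * 4.948 * 8^3 = 20267.008
Step 2: Compute denominator: 27 * eps0 * A = 27 * 8.854e-6 * 94154 = 22.508267
Step 3: Vpi = sqrt(20267.008 / 22.508267)
Vpi = 30.01 V


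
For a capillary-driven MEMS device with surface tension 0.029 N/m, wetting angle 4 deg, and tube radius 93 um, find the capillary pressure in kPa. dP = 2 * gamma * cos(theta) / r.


Step 1: cos(4 deg) = 0.9976
Step 2: Convert r to m: r = 93e-6 m
Step 3: dP = 2 * 0.029 * 0.9976 / 93e-6 = 622.2 Pa
Step 4: Convert Pa to kPa (divide by 1000).
dP = 0.62 kPa


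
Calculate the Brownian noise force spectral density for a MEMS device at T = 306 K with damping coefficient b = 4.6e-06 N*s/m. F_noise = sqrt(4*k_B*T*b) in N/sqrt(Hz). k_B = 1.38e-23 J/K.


Step 1: Compute 4 * k_B * T * b
= 4 * 1.38e-23 * 306 * 4.6e-06
= 7.7700e-26 N^2/Hz
Step 2: F_noise = sqrt(7.7700e-26)
F_noise = 2.79e-13 N/sqrt(Hz)


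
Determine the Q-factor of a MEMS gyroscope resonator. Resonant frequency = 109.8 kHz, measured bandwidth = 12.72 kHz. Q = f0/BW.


Step 1: Q = f0 / bandwidth
Step 2: Q = 109.8 / 12.72
Q = 8.6


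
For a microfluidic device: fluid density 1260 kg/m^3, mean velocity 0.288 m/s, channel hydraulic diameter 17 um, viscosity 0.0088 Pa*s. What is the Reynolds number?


Step 1: Convert Dh to meters: Dh = 17e-6 m
Step 2: Re = rho * v * Dh / mu
Re = 1260 * 0.288 * 17e-6 / 0.0088
Re = 0.701


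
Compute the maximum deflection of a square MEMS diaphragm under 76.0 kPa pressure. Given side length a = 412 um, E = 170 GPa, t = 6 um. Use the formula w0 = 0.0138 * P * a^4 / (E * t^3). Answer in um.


Step 1: Convert pressure to compatible units (E is in GPa, so P in GPa).
P = 76.0 kPa = 76.0e-6 GPa
Step 2: Compute numerator: 0.0138 * P * a^4.
a^4 = 412^4 = 28813025536
numerator = 0.0138 * 76.0e-6 * 28813025536 = 3.0219e+04
Step 3: Compute denominator: E * t^3 = 170 * 6^3 = 36720
Step 4: w0 = numerator / denominator = 3.0219e+04 / 36720 = 0.823 um


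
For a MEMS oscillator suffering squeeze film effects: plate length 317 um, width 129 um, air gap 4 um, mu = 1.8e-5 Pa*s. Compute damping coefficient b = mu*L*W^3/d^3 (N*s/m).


Step 1: Convert to SI.
L = 317e-6 m, W = 129e-6 m, d = 4e-6 m
Step 2: W^3 = (129e-6)^3 = 2.15e-12 m^3
Step 3: d^3 = (4e-6)^3 = 6.40e-17 m^3
Step 4: b = 1.8e-5 * 317e-6 * 2.15e-12 / 6.40e-17
b = 1.91e-04 N*s/m


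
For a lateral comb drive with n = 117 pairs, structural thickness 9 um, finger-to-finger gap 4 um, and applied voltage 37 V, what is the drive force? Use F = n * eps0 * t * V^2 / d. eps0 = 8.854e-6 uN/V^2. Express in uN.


Step 1: Parameters: n=117, eps0=8.854e-6 uN/V^2, t=9 um, V=37 V, d=4 um
Step 2: V^2 = 1369
Step 3: F = 117 * 8.854e-6 * 9 * 1369 / 4
F = 3.191 uN


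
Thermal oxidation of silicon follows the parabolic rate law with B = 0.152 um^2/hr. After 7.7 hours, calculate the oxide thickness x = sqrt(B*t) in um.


Step 1: Compute B*t = 0.152 * 7.7 = 1.1704
Step 2: x = sqrt(1.1704)
x = 1.082 um


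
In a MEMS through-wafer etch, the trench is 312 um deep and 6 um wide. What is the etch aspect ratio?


Step 1: AR = depth / width
Step 2: AR = 312 / 6
AR = 52.0


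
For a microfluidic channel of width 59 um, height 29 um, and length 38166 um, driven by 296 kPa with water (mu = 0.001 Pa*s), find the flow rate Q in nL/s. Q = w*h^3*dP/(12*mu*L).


Step 1: Convert all dimensions to SI (meters).
w = 59e-6 m, h = 29e-6 m, L = 38166e-6 m, dP = 296e3 Pa
Step 2: Q = w * h^3 * dP / (12 * mu * L)
Q = 59e-6 * (29e-6)^3 * 296e3 / (12 * 0.001 * 38166e-6) = 9.2999331e-10 m^3/s
Step 3: Convert Q from m^3/s to nL/s (1 m^3 = 1e12 nL, so multiply by 1e12).
Q = 929.993 nL/s


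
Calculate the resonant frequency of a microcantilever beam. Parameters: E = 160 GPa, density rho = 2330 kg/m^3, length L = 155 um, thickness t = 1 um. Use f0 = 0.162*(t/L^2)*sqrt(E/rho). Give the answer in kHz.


Step 1: Convert units to SI.
t_SI = 1e-6 m, L_SI = 155e-6 m
Step 2: Calculate sqrt(E/rho).
sqrt(160e9 / 2330) = 8286.71 m/s
Step 3: Compute f0.
f0 = 0.162 * 1e-6 / (155e-6)^2 * 8286.71 = 55877.1 Hz = 55.88 kHz


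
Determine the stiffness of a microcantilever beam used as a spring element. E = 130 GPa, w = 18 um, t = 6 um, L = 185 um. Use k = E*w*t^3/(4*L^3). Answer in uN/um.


Step 1: Convert E to consistent units (1 GPa = 1000 uN/um^2).
E = 130 GPa = 130000 uN/um^2
Step 2: Compute t^3 = 6^3 = 216
Step 3: Compute L^3 = 185^3 = 6331625
Step 4: k = 130000 * 18 * 216 / (4 * 6331625)
k = 19.957 uN/um


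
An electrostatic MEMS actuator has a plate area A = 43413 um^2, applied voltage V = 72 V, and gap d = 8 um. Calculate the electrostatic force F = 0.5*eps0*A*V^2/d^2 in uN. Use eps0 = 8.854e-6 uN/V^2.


Step 1: Identify parameters.
eps0 = 8.854e-6 uN/V^2, A = 43413 um^2, V = 72 V, d = 8 um
Step 2: Compute V^2 = 72^2 = 5184
Step 3: Compute d^2 = 8^2 = 64
Step 4: F = 0.5 * 8.854e-6 * 43413 * 5184 / 64
F = 15.567 uN


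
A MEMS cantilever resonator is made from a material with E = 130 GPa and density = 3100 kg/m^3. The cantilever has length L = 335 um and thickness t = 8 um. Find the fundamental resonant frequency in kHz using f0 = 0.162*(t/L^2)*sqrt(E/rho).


Step 1: Convert units to SI.
t_SI = 8e-6 m, L_SI = 335e-6 m
Step 2: Calculate sqrt(E/rho).
sqrt(130e9 / 3100) = 6475.76 m/s
Step 3: Compute f0.
f0 = 0.162 * 8e-6 / (335e-6)^2 * 6475.76 = 74783.6 Hz = 74.78 kHz


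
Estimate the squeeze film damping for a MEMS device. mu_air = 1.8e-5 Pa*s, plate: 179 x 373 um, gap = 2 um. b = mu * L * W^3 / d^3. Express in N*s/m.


Step 1: Convert to SI.
L = 179e-6 m, W = 373e-6 m, d = 2e-6 m
Step 2: W^3 = (373e-6)^3 = 5.19e-11 m^3
Step 3: d^3 = (2e-6)^3 = 8.00e-18 m^3
Step 4: b = 1.8e-5 * 179e-6 * 5.19e-11 / 8.00e-18
b = 2.09e-02 N*s/m


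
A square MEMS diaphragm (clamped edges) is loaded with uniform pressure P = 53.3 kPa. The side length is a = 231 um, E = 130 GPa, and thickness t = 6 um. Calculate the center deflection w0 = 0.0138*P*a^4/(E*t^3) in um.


Step 1: Convert pressure to compatible units (E is in GPa, so P in GPa).
P = 53.3 kPa = 53.3e-6 GPa
Step 2: Compute numerator: 0.0138 * P * a^4.
a^4 = 231^4 = 2847396321
numerator = 0.0138 * 53.3e-6 * 2847396321 = 2.0944e+03
Step 3: Compute denominator: E * t^3 = 130 * 6^3 = 28080
Step 4: w0 = numerator / denominator = 2.0944e+03 / 28080 = 0.0746 um


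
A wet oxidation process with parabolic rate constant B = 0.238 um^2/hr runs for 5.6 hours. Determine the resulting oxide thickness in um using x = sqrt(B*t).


Step 1: Compute B*t = 0.238 * 5.6 = 1.3328
Step 2: x = sqrt(1.3328)
x = 1.154 um


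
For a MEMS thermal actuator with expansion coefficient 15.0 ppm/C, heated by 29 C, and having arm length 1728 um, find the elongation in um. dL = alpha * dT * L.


Step 1: Convert CTE: alpha = 15.0 ppm/C = 15.0e-6 /C
Step 2: dL = 15.0e-6 * 29 * 1728
dL = 0.7517 um


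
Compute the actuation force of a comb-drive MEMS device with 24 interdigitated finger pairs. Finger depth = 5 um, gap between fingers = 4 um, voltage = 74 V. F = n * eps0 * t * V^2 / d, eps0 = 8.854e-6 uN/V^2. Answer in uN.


Step 1: Parameters: n=24, eps0=8.854e-6 uN/V^2, t=5 um, V=74 V, d=4 um
Step 2: V^2 = 5476
Step 3: F = 24 * 8.854e-6 * 5 * 5476 / 4
F = 1.455 uN


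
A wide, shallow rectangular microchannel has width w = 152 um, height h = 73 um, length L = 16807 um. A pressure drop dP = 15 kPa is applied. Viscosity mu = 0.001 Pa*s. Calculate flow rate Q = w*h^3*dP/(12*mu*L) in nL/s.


Step 1: Convert all dimensions to SI (meters).
w = 152e-6 m, h = 73e-6 m, L = 16807e-6 m, dP = 15e3 Pa
Step 2: Q = w * h^3 * dP / (12 * mu * L)
Q = 152e-6 * (73e-6)^3 * 15e3 / (12 * 0.001 * 16807e-6) = 4.39776462e-09 m^3/s
Step 3: Convert Q from m^3/s to nL/s (1 m^3 = 1e12 nL, so multiply by 1e12).
Q = 4397.765 nL/s


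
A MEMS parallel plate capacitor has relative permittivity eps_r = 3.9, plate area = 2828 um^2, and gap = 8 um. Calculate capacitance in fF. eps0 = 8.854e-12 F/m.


Step 1: Convert area to m^2: A = 2828e-12 m^2
Step 2: Convert gap to m: d = 8e-6 m
Step 3: C = eps0 * eps_r * A / d
C = 8.854e-12 * 3.9 * 2828e-12 / 8e-6
Step 4: Convert to fF (multiply by 1e15).
C = 12.21 fF


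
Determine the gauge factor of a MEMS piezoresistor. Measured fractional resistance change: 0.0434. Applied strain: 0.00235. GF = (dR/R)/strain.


Step 1: Identify values.
dR/R = 0.0434, strain = 0.00235
Step 2: GF = (dR/R) / strain = 0.0434 / 0.00235
GF = 18.5


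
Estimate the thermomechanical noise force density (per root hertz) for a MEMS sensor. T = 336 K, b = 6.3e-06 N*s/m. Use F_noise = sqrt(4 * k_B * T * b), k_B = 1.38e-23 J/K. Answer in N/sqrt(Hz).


Step 1: Compute 4 * k_B * T * b
= 4 * 1.38e-23 * 336 * 6.3e-06
= 1.1685e-25 N^2/Hz
Step 2: F_noise = sqrt(1.1685e-25)
F_noise = 3.42e-13 N/sqrt(Hz)


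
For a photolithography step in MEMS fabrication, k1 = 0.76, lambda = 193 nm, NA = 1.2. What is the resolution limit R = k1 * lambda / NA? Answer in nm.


Step 1: Identify values: k1 = 0.76, lambda = 193 nm, NA = 1.2
Step 2: R = k1 * lambda / NA
R = 0.76 * 193 / 1.2
R = 122.2 nm


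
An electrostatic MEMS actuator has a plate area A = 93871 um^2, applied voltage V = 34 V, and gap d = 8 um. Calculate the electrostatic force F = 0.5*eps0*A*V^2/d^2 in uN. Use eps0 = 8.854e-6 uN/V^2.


Step 1: Identify parameters.
eps0 = 8.854e-6 uN/V^2, A = 93871 um^2, V = 34 V, d = 8 um
Step 2: Compute V^2 = 34^2 = 1156
Step 3: Compute d^2 = 8^2 = 64
Step 4: F = 0.5 * 8.854e-6 * 93871 * 1156 / 64
F = 7.506 uN


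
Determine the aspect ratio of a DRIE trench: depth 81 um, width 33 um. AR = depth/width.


Step 1: AR = depth / width
Step 2: AR = 81 / 33
AR = 2.5


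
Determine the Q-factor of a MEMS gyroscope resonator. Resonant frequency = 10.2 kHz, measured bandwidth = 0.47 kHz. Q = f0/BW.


Step 1: Q = f0 / bandwidth
Step 2: Q = 10.2 / 0.47
Q = 21.7


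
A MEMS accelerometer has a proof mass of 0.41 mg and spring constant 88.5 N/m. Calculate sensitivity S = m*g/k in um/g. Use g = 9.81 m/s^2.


Step 1: Convert mass: m = 0.41 mg = 4.10e-07 kg
Step 2: S = m * g / k = 4.10e-07 * 9.81 / 88.5
Step 3: S = 4.54e-08 m/g
Step 4: Convert to um/g: S = 0.045 um/g


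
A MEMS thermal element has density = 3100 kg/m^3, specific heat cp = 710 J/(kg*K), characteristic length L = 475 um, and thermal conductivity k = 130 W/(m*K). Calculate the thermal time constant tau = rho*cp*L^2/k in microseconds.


Step 1: Convert L to m: L = 475e-6 m
Step 2: L^2 = (475e-6)^2 = 2.25625e-07 m^2
Step 3: tau = 3100 * 710 * 2.25625e-07 / 130 = 3.82000481e-03 s
Step 4: Convert to microseconds (multiply by 1e6).
tau = 3820.005 us


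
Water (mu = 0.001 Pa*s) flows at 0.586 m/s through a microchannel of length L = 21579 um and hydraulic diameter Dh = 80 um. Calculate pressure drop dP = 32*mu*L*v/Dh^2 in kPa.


Step 1: Convert to SI: L = 21579e-6 m, Dh = 80e-6 m
Step 2: dP = 32 * 0.001 * 21579e-6 * 0.586 / (80e-6)^2
Step 3: dP = 63226.47 Pa
Step 4: Convert to kPa: dP = 63.23 kPa


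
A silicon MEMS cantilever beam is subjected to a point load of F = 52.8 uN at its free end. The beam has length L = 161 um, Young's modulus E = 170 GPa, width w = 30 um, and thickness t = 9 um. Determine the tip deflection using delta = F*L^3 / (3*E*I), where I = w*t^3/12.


Step 1: Calculate the second moment of area.
I = w * t^3 / 12 = 30 * 9^3 / 12 = 1822.5 um^4
Step 2: Convert E to consistent units (1 GPa = 1000 uN/um^2).
E = 170 GPa = 170000 uN/um^2
Step 3: Calculate tip deflection.
delta = F * L^3 / (3 * E * I)
delta = 52.8 * 161^3 / (3 * 170000 * 1822.5)
delta = 0.2371 um


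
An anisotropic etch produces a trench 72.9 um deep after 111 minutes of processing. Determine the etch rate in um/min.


Step 1: Etch rate = depth / time
Step 2: rate = 72.9 / 111
rate = 0.657 um/min


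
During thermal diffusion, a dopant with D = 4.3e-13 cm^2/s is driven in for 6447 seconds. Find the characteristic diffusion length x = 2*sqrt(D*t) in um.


Step 1: Compute D*t = 4.3e-13 * 6447 = 2.77221e-09 cm^2
Step 2: sqrt(D*t) = 5.26518e-05 cm
Step 3: x = 2 * 5.26518e-05 cm = 1.053036e-04 cm
Step 4: Convert to um (1 cm = 1e4 um): x = 1.053 um


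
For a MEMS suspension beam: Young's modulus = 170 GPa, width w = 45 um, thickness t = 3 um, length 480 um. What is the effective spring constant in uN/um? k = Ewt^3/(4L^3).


Step 1: Convert E to consistent units (1 GPa = 1000 uN/um^2).
E = 170 GPa = 170000 uN/um^2
Step 2: Compute t^3 = 3^3 = 27
Step 3: Compute L^3 = 480^3 = 110592000
Step 4: k = 170000 * 45 * 27 / (4 * 110592000)
k = 0.4669 uN/um


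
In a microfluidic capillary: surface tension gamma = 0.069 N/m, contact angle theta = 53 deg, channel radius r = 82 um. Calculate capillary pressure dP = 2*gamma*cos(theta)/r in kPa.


Step 1: cos(53 deg) = 0.6018
Step 2: Convert r to m: r = 82e-6 m
Step 3: dP = 2 * 0.069 * 0.6018 / 82e-6 = 1012.8 Pa
Step 4: Convert Pa to kPa (divide by 1000).
dP = 1.01 kPa


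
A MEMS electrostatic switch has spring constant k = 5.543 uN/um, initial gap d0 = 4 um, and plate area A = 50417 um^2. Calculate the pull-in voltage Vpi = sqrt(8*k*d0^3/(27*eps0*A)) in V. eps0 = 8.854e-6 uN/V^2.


Step 1: Compute numerator: 8 * k * d0^3 = 8 * 5.543 * 4^3 = 2838.016
Step 2: Compute denominator: 27 * eps0 * A = 27 * 8.854e-6 * 50417 = 12.052587
Step 3: Vpi = sqrt(2838.016 / 12.052587)
Vpi = 15.35 V


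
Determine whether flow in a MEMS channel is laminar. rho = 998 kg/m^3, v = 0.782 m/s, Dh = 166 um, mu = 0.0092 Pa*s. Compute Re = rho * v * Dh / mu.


Step 1: Convert Dh to meters: Dh = 166e-6 m
Step 2: Re = rho * v * Dh / mu
Re = 998 * 0.782 * 166e-6 / 0.0092
Re = 14.082
Since Re = 14.082 is below ~2300, the flow is laminar.


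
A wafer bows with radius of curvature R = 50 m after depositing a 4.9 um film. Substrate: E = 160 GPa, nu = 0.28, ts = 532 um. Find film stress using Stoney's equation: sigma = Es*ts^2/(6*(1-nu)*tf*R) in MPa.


Step 1: Compute numerator: Es * ts^2 = 160 * 532^2 = 45283840 (GPa*um^2)
Step 2: Compute denominator (R in um): 6*(1-nu)*tf*R = 6*0.72*4.9*50e6 = 1058400000.0 (um^2)
Step 3: sigma (GPa) = 45283840 / 1058400000.0 = 4.2785e-02 GPa
Step 4: Convert to MPa (x1000): sigma = 42.8 MPa


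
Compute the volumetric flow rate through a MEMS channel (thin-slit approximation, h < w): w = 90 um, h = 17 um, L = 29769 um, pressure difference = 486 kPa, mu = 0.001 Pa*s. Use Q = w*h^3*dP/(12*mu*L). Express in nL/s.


Step 1: Convert all dimensions to SI (meters).
w = 90e-6 m, h = 17e-6 m, L = 29769e-6 m, dP = 486e3 Pa
Step 2: Q = w * h^3 * dP / (12 * mu * L)
Q = 90e-6 * (17e-6)^3 * 486e3 / (12 * 0.001 * 29769e-6) = 6.0156152e-10 m^3/s
Step 3: Convert Q from m^3/s to nL/s (1 m^3 = 1e12 nL, so multiply by 1e12).
Q = 601.562 nL/s


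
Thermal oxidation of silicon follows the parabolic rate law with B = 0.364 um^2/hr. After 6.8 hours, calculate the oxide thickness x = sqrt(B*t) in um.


Step 1: Compute B*t = 0.364 * 6.8 = 2.4752
Step 2: x = sqrt(2.4752)
x = 1.573 um


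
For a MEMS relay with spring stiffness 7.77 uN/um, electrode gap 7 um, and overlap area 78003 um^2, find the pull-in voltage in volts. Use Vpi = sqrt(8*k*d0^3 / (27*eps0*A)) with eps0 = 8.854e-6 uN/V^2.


Step 1: Compute numerator: 8 * k * d0^3 = 8 * 7.77 * 7^3 = 21320.88
Step 2: Compute denominator: 27 * eps0 * A = 27 * 8.854e-6 * 78003 = 18.647241
Step 3: Vpi = sqrt(21320.88 / 18.647241)
Vpi = 33.81 V


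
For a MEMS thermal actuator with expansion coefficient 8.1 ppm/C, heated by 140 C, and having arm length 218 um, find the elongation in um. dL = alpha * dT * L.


Step 1: Convert CTE: alpha = 8.1 ppm/C = 8.1e-6 /C
Step 2: dL = 8.1e-6 * 140 * 218
dL = 0.2472 um


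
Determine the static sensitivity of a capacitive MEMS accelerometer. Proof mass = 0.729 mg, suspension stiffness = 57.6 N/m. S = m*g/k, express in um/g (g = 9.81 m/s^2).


Step 1: Convert mass: m = 0.729 mg = 7.29e-07 kg
Step 2: S = m * g / k = 7.29e-07 * 9.81 / 57.6
Step 3: S = 1.24e-07 m/g
Step 4: Convert to um/g: S = 0.124 um/g


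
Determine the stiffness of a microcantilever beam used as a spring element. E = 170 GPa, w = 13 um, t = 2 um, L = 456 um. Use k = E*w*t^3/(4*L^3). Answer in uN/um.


Step 1: Convert E to consistent units (1 GPa = 1000 uN/um^2).
E = 170 GPa = 170000 uN/um^2
Step 2: Compute t^3 = 2^3 = 8
Step 3: Compute L^3 = 456^3 = 94818816
Step 4: k = 170000 * 13 * 8 / (4 * 94818816)
k = 0.0466 uN/um


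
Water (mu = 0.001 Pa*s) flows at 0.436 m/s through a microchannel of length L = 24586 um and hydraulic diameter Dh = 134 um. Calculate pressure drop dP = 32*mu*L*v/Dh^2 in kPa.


Step 1: Convert to SI: L = 24586e-6 m, Dh = 134e-6 m
Step 2: dP = 32 * 0.001 * 24586e-6 * 0.436 / (134e-6)^2
Step 3: dP = 19103.58 Pa
Step 4: Convert to kPa: dP = 19.1 kPa


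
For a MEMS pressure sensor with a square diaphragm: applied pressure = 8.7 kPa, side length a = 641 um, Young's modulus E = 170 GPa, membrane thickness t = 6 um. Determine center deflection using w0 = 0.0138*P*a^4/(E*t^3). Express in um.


Step 1: Convert pressure to compatible units (E is in GPa, so P in GPa).
P = 8.7 kPa = 8.7e-6 GPa
Step 2: Compute numerator: 0.0138 * P * a^4.
a^4 = 641^4 = 168823196161
numerator = 0.0138 * 8.7e-6 * 168823196161 = 2.0269e+04
Step 3: Compute denominator: E * t^3 = 170 * 6^3 = 36720
Step 4: w0 = numerator / denominator = 2.0269e+04 / 36720 = 0.552 um


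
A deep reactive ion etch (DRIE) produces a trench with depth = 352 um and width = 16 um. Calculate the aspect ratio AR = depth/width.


Step 1: AR = depth / width
Step 2: AR = 352 / 16
AR = 22.0


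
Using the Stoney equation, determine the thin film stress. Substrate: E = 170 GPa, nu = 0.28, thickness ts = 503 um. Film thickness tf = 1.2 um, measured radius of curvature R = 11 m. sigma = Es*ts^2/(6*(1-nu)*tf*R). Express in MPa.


Step 1: Compute numerator: Es * ts^2 = 170 * 503^2 = 43011530 (GPa*um^2)
Step 2: Compute denominator (R in um): 6*(1-nu)*tf*R = 6*0.72*1.2*11e6 = 57024000.0 (um^2)
Step 3: sigma (GPa) = 43011530 / 57024000.0 = 7.54271e-01 GPa
Step 4: Convert to MPa (x1000): sigma = 754.3 MPa


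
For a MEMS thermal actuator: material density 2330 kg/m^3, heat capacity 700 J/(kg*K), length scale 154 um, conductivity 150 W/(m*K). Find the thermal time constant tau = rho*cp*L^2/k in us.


Step 1: Convert L to m: L = 154e-6 m
Step 2: L^2 = (154e-6)^2 = 2.3716e-08 m^2
Step 3: tau = 2330 * 700 * 2.3716e-08 / 150 = 2.5787197e-04 s
Step 4: Convert to microseconds (multiply by 1e6).
tau = 257.872 us


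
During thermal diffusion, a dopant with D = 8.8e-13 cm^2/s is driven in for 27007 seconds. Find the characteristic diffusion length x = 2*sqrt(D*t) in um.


Step 1: Compute D*t = 8.8e-13 * 27007 = 2.376616e-08 cm^2
Step 2: sqrt(D*t) = 1.54163e-04 cm
Step 3: x = 2 * 1.54163e-04 cm = 3.08326e-04 cm
Step 4: Convert to um (1 cm = 1e4 um): x = 3.083 um


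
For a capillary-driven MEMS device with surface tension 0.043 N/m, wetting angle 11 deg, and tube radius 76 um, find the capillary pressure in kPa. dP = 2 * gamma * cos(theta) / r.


Step 1: cos(11 deg) = 0.9816
Step 2: Convert r to m: r = 76e-6 m
Step 3: dP = 2 * 0.043 * 0.9816 / 76e-6 = 1110.8 Pa
Step 4: Convert Pa to kPa (divide by 1000).
dP = 1.11 kPa


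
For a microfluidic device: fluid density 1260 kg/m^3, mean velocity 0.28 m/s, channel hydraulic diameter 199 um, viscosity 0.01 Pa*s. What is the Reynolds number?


Step 1: Convert Dh to meters: Dh = 199e-6 m
Step 2: Re = rho * v * Dh / mu
Re = 1260 * 0.28 * 199e-6 / 0.01
Re = 7.021


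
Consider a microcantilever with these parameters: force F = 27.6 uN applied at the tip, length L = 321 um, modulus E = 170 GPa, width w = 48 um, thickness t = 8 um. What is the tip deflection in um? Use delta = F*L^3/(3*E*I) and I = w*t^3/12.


Step 1: Calculate the second moment of area.
I = w * t^3 / 12 = 48 * 8^3 / 12 = 2048.0 um^4
Step 2: Convert E to consistent units (1 GPa = 1000 uN/um^2).
E = 170 GPa = 170000 uN/um^2
Step 3: Calculate tip deflection.
delta = F * L^3 / (3 * E * I)
delta = 27.6 * 321^3 / (3 * 170000 * 2048.0)
delta = 0.874 um


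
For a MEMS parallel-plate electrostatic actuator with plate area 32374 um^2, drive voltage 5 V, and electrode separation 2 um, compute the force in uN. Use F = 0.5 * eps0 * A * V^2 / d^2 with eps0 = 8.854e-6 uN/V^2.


Step 1: Identify parameters.
eps0 = 8.854e-6 uN/V^2, A = 32374 um^2, V = 5 V, d = 2 um
Step 2: Compute V^2 = 5^2 = 25
Step 3: Compute d^2 = 2^2 = 4
Step 4: F = 0.5 * 8.854e-6 * 32374 * 25 / 4
F = 0.896 uN


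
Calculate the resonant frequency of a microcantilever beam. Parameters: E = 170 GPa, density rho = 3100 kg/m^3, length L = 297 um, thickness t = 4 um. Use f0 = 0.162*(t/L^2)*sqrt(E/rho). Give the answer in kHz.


Step 1: Convert units to SI.
t_SI = 4e-6 m, L_SI = 297e-6 m
Step 2: Calculate sqrt(E/rho).
sqrt(170e9 / 3100) = 7405.32 m/s
Step 3: Compute f0.
f0 = 0.162 * 4e-6 / (297e-6)^2 * 7405.32 = 54400.9 Hz = 54.4 kHz


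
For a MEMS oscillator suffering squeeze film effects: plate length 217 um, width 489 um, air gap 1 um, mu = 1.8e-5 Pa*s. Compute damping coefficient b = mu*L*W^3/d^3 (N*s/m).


Step 1: Convert to SI.
L = 217e-6 m, W = 489e-6 m, d = 1e-6 m
Step 2: W^3 = (489e-6)^3 = 1.17e-10 m^3
Step 3: d^3 = (1e-6)^3 = 1.00e-18 m^3
Step 4: b = 1.8e-5 * 217e-6 * 1.17e-10 / 1.00e-18
b = 4.57e-01 N*s/m


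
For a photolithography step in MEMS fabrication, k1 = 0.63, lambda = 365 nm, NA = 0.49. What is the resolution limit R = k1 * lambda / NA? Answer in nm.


Step 1: Identify values: k1 = 0.63, lambda = 365 nm, NA = 0.49
Step 2: R = k1 * lambda / NA
R = 0.63 * 365 / 0.49
R = 469.3 nm


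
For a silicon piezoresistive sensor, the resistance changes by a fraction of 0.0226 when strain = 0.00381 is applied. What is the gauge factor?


Step 1: Identify values.
dR/R = 0.0226, strain = 0.00381
Step 2: GF = (dR/R) / strain = 0.0226 / 0.00381
GF = 5.9


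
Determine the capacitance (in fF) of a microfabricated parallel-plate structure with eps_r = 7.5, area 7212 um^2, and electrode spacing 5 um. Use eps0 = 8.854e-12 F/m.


Step 1: Convert area to m^2: A = 7212e-12 m^2
Step 2: Convert gap to m: d = 5e-6 m
Step 3: C = eps0 * eps_r * A / d
C = 8.854e-12 * 7.5 * 7212e-12 / 5e-6
Step 4: Convert to fF (multiply by 1e15).
C = 95.78 fF


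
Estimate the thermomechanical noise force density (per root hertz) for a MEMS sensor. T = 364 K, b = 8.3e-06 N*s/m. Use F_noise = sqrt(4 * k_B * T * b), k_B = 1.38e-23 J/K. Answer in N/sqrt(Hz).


Step 1: Compute 4 * k_B * T * b
= 4 * 1.38e-23 * 364 * 8.3e-06
= 1.6677e-25 N^2/Hz
Step 2: F_noise = sqrt(1.6677e-25)
F_noise = 4.08e-13 N/sqrt(Hz)


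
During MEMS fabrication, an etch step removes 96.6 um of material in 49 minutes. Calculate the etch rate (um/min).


Step 1: Etch rate = depth / time
Step 2: rate = 96.6 / 49
rate = 1.971 um/min


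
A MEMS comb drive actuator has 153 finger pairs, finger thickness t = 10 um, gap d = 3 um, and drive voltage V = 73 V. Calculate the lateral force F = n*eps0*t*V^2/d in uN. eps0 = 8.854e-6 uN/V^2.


Step 1: Parameters: n=153, eps0=8.854e-6 uN/V^2, t=10 um, V=73 V, d=3 um
Step 2: V^2 = 5329
Step 3: F = 153 * 8.854e-6 * 10 * 5329 / 3
F = 24.063 uN


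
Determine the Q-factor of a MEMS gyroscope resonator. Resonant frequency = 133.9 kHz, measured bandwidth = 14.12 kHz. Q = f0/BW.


Step 1: Q = f0 / bandwidth
Step 2: Q = 133.9 / 14.12
Q = 9.5


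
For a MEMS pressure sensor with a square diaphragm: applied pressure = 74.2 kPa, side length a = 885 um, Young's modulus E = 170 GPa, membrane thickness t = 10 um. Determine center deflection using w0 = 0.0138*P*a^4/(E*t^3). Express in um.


Step 1: Convert pressure to compatible units (E is in GPa, so P in GPa).
P = 74.2 kPa = 74.2e-6 GPa
Step 2: Compute numerator: 0.0138 * P * a^4.
a^4 = 885^4 = 613441400625
numerator = 0.0138 * 74.2e-6 * 613441400625 = 6.281395e+05
Step 3: Compute denominator: E * t^3 = 170 * 10^3 = 170000
Step 4: w0 = numerator / denominator = 6.281395e+05 / 170000 = 3.6949 um


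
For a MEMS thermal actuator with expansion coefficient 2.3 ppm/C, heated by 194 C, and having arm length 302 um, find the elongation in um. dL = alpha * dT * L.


Step 1: Convert CTE: alpha = 2.3 ppm/C = 2.3e-6 /C
Step 2: dL = 2.3e-6 * 194 * 302
dL = 0.1348 um


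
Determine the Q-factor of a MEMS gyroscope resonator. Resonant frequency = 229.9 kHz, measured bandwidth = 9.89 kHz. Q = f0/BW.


Step 1: Q = f0 / bandwidth
Step 2: Q = 229.9 / 9.89
Q = 23.2


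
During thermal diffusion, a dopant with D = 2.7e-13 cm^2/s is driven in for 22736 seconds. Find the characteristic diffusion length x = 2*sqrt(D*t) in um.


Step 1: Compute D*t = 2.7e-13 * 22736 = 6.13872e-09 cm^2
Step 2: sqrt(D*t) = 7.835e-05 cm
Step 3: x = 2 * 7.835e-05 cm = 1.567e-04 cm
Step 4: Convert to um (1 cm = 1e4 um): x = 1.567 um


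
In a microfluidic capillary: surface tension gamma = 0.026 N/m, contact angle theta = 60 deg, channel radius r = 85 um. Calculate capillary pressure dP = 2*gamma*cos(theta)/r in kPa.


Step 1: cos(60 deg) = 0.5
Step 2: Convert r to m: r = 85e-6 m
Step 3: dP = 2 * 0.026 * 0.5 / 85e-6 = 305.9 Pa
Step 4: Convert Pa to kPa (divide by 1000).
dP = 0.31 kPa


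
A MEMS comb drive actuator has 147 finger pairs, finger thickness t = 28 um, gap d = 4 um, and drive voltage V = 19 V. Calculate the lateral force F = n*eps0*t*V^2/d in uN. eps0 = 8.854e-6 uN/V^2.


Step 1: Parameters: n=147, eps0=8.854e-6 uN/V^2, t=28 um, V=19 V, d=4 um
Step 2: V^2 = 361
Step 3: F = 147 * 8.854e-6 * 28 * 361 / 4
F = 3.289 uN


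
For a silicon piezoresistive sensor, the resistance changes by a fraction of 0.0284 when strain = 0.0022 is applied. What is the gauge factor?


Step 1: Identify values.
dR/R = 0.0284, strain = 0.0022
Step 2: GF = (dR/R) / strain = 0.0284 / 0.0022
GF = 12.9


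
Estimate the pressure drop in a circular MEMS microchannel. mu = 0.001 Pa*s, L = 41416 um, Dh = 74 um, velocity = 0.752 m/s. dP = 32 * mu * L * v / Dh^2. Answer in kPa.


Step 1: Convert to SI: L = 41416e-6 m, Dh = 74e-6 m
Step 2: dP = 32 * 0.001 * 41416e-6 * 0.752 / (74e-6)^2
Step 3: dP = 182000.48 Pa
Step 4: Convert to kPa: dP = 182.0 kPa


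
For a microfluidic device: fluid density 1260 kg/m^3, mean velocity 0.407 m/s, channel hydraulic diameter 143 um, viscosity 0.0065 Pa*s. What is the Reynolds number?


Step 1: Convert Dh to meters: Dh = 143e-6 m
Step 2: Re = rho * v * Dh / mu
Re = 1260 * 0.407 * 143e-6 / 0.0065
Re = 11.282


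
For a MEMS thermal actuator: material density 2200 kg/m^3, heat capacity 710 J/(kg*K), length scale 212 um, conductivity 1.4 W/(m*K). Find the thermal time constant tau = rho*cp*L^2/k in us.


Step 1: Convert L to m: L = 212e-6 m
Step 2: L^2 = (212e-6)^2 = 4.4944e-08 m^2
Step 3: tau = 2200 * 710 * 4.4944e-08 / 1.4 = 5.014466286e-02 s
Step 4: Convert to microseconds (multiply by 1e6).
tau = 50144.663 us


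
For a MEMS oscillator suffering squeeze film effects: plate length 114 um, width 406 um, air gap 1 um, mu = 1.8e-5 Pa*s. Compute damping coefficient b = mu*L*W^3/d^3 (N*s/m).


Step 1: Convert to SI.
L = 114e-6 m, W = 406e-6 m, d = 1e-6 m
Step 2: W^3 = (406e-6)^3 = 6.69e-11 m^3
Step 3: d^3 = (1e-6)^3 = 1.00e-18 m^3
Step 4: b = 1.8e-5 * 114e-6 * 6.69e-11 / 1.00e-18
b = 1.37e-01 N*s/m


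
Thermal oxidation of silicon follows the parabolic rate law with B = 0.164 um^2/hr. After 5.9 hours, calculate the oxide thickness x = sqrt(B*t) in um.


Step 1: Compute B*t = 0.164 * 5.9 = 0.9676
Step 2: x = sqrt(0.9676)
x = 0.984 um


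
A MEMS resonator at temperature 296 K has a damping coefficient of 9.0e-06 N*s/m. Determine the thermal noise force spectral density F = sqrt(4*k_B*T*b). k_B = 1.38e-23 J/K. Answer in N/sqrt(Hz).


Step 1: Compute 4 * k_B * T * b
= 4 * 1.38e-23 * 296 * 9.0e-06
= 1.4705e-25 N^2/Hz
Step 2: F_noise = sqrt(1.4705e-25)
F_noise = 3.83e-13 N/sqrt(Hz)


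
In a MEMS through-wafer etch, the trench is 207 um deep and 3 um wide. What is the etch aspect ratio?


Step 1: AR = depth / width
Step 2: AR = 207 / 3
AR = 69.0


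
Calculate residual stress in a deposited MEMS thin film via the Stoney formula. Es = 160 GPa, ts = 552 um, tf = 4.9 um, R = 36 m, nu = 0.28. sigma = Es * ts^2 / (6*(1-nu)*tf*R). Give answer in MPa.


Step 1: Compute numerator: Es * ts^2 = 160 * 552^2 = 48752640 (GPa*um^2)
Step 2: Compute denominator (R in um): 6*(1-nu)*tf*R = 6*0.72*4.9*36e6 = 762048000.0 (um^2)
Step 3: sigma (GPa) = 48752640 / 762048000.0 = 6.3976e-02 GPa
Step 4: Convert to MPa (x1000): sigma = 64.0 MPa


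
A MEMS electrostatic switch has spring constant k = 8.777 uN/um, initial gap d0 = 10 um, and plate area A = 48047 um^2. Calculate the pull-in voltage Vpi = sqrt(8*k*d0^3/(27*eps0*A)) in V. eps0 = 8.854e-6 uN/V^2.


Step 1: Compute numerator: 8 * k * d0^3 = 8 * 8.777 * 10^3 = 70216.0
Step 2: Compute denominator: 27 * eps0 * A = 27 * 8.854e-6 * 48047 = 11.48602
Step 3: Vpi = sqrt(70216.0 / 11.48602)
Vpi = 78.19 V


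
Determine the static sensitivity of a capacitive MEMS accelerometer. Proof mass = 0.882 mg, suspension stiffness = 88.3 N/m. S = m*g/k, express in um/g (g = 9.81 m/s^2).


Step 1: Convert mass: m = 0.882 mg = 8.82e-07 kg
Step 2: S = m * g / k = 8.82e-07 * 9.81 / 88.3
Step 3: S = 9.80e-08 m/g
Step 4: Convert to um/g: S = 0.098 um/g


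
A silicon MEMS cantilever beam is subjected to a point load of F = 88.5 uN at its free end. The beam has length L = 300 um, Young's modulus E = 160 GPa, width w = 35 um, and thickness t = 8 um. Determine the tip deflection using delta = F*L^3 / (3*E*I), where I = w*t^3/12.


Step 1: Calculate the second moment of area.
I = w * t^3 / 12 = 35 * 8^3 / 12 = 1493.3333 um^4
Step 2: Convert E to consistent units (1 GPa = 1000 uN/um^2).
E = 160 GPa = 160000 uN/um^2
Step 3: Calculate tip deflection.
delta = F * L^3 / (3 * E * I)
delta = 88.5 * 300^3 / (3 * 160000 * 1493.3333)
delta = 3.3336 um


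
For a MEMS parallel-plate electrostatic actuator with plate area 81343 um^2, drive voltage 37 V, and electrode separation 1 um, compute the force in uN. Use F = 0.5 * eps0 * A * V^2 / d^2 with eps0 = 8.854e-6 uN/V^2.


Step 1: Identify parameters.
eps0 = 8.854e-6 uN/V^2, A = 81343 um^2, V = 37 V, d = 1 um
Step 2: Compute V^2 = 37^2 = 1369
Step 3: Compute d^2 = 1^2 = 1
Step 4: F = 0.5 * 8.854e-6 * 81343 * 1369 / 1
F = 492.984 uN


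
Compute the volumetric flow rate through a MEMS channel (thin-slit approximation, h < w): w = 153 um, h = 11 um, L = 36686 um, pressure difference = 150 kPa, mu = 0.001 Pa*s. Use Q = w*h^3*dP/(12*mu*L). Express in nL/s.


Step 1: Convert all dimensions to SI (meters).
w = 153e-6 m, h = 11e-6 m, L = 36686e-6 m, dP = 150e3 Pa
Step 2: Q = w * h^3 * dP / (12 * mu * L)
Q = 153e-6 * (11e-6)^3 * 150e3 / (12 * 0.001 * 36686e-6) = 6.938716e-11 m^3/s
Step 3: Convert Q from m^3/s to nL/s (1 m^3 = 1e12 nL, so multiply by 1e12).
Q = 69.387 nL/s


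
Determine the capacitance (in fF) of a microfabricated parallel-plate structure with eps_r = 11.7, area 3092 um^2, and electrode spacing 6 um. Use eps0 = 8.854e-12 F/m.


Step 1: Convert area to m^2: A = 3092e-12 m^2
Step 2: Convert gap to m: d = 6e-6 m
Step 3: C = eps0 * eps_r * A / d
C = 8.854e-12 * 11.7 * 3092e-12 / 6e-6
Step 4: Convert to fF (multiply by 1e15).
C = 53.38 fF


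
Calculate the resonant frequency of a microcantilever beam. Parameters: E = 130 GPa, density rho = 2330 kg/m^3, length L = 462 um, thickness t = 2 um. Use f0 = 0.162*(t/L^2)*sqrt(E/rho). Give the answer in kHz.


Step 1: Convert units to SI.
t_SI = 2e-6 m, L_SI = 462e-6 m
Step 2: Calculate sqrt(E/rho).
sqrt(130e9 / 2330) = 7469.54 m/s
Step 3: Compute f0.
f0 = 0.162 * 2e-6 / (462e-6)^2 * 7469.54 = 11338.5 Hz = 11.34 kHz


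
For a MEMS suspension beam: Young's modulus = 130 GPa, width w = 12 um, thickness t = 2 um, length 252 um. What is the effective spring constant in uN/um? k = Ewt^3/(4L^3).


Step 1: Convert E to consistent units (1 GPa = 1000 uN/um^2).
E = 130 GPa = 130000 uN/um^2
Step 2: Compute t^3 = 2^3 = 8
Step 3: Compute L^3 = 252^3 = 16003008
Step 4: k = 130000 * 12 * 8 / (4 * 16003008)
k = 0.195 uN/um


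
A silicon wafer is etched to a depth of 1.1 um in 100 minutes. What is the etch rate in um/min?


Step 1: Etch rate = depth / time
Step 2: rate = 1.1 / 100
rate = 0.011 um/min


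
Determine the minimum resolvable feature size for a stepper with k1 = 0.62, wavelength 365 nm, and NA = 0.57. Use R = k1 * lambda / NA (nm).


Step 1: Identify values: k1 = 0.62, lambda = 365 nm, NA = 0.57
Step 2: R = k1 * lambda / NA
R = 0.62 * 365 / 0.57
R = 397.0 nm


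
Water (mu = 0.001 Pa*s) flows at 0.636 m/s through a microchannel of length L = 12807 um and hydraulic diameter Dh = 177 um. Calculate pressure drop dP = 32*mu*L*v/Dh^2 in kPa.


Step 1: Convert to SI: L = 12807e-6 m, Dh = 177e-6 m
Step 2: dP = 32 * 0.001 * 12807e-6 * 0.636 / (177e-6)^2
Step 3: dP = 8319.71 Pa
Step 4: Convert to kPa: dP = 8.32 kPa


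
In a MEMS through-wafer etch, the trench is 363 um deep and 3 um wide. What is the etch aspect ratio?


Step 1: AR = depth / width
Step 2: AR = 363 / 3
AR = 121.0


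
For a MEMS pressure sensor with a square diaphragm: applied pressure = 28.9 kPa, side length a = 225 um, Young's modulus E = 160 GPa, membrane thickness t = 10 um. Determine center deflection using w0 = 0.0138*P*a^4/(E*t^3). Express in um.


Step 1: Convert pressure to compatible units (E is in GPa, so P in GPa).
P = 28.9 kPa = 28.9e-6 GPa
Step 2: Compute numerator: 0.0138 * P * a^4.
a^4 = 225^4 = 2562890625
numerator = 0.0138 * 28.9e-6 * 2562890625 = 1.022e+03
Step 3: Compute denominator: E * t^3 = 160 * 10^3 = 160000
Step 4: w0 = numerator / denominator = 1.022e+03 / 160000 = 0.0064 um


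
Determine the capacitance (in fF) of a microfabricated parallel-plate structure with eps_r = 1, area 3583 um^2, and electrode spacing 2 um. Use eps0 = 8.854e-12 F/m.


Step 1: Convert area to m^2: A = 3583e-12 m^2
Step 2: Convert gap to m: d = 2e-6 m
Step 3: C = eps0 * eps_r * A / d
C = 8.854e-12 * 1 * 3583e-12 / 2e-6
Step 4: Convert to fF (multiply by 1e15).
C = 15.86 fF


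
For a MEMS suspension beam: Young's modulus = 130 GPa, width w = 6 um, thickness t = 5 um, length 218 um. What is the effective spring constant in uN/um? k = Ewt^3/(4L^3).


Step 1: Convert E to consistent units (1 GPa = 1000 uN/um^2).
E = 130 GPa = 130000 uN/um^2
Step 2: Compute t^3 = 5^3 = 125
Step 3: Compute L^3 = 218^3 = 10360232
Step 4: k = 130000 * 6 * 125 / (4 * 10360232)
k = 2.3527 uN/um


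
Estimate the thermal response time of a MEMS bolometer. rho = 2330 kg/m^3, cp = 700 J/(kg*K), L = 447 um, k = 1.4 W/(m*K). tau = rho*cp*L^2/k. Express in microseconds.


Step 1: Convert L to m: L = 447e-6 m
Step 2: L^2 = (447e-6)^2 = 1.99809e-07 m^2
Step 3: tau = 2330 * 700 * 1.99809e-07 / 1.4 = 2.32777485e-01 s
Step 4: Convert to microseconds (multiply by 1e6).
tau = 232777.485 us


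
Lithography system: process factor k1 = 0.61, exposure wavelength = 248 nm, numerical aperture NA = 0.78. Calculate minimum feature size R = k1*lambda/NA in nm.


Step 1: Identify values: k1 = 0.61, lambda = 248 nm, NA = 0.78
Step 2: R = k1 * lambda / NA
R = 0.61 * 248 / 0.78
R = 193.9 nm


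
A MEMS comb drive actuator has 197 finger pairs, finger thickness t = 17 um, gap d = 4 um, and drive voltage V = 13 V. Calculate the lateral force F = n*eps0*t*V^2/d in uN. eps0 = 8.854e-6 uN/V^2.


Step 1: Parameters: n=197, eps0=8.854e-6 uN/V^2, t=17 um, V=13 V, d=4 um
Step 2: V^2 = 169
Step 3: F = 197 * 8.854e-6 * 17 * 169 / 4
F = 1.253 uN


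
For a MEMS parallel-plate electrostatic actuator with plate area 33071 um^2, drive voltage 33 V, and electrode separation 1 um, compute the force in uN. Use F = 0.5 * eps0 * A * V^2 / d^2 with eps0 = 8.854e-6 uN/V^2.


Step 1: Identify parameters.
eps0 = 8.854e-6 uN/V^2, A = 33071 um^2, V = 33 V, d = 1 um
Step 2: Compute V^2 = 33^2 = 1089
Step 3: Compute d^2 = 1^2 = 1
Step 4: F = 0.5 * 8.854e-6 * 33071 * 1089 / 1
F = 159.435 uN


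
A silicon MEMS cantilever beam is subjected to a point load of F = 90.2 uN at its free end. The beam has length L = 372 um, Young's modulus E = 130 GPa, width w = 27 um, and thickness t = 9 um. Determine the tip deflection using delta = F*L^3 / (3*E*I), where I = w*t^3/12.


Step 1: Calculate the second moment of area.
I = w * t^3 / 12 = 27 * 9^3 / 12 = 1640.25 um^4
Step 2: Convert E to consistent units (1 GPa = 1000 uN/um^2).
E = 130 GPa = 130000 uN/um^2
Step 3: Calculate tip deflection.
delta = F * L^3 / (3 * E * I)
delta = 90.2 * 372^3 / (3 * 130000 * 1640.25)
delta = 7.2587 um


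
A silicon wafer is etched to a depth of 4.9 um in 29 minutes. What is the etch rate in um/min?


Step 1: Etch rate = depth / time
Step 2: rate = 4.9 / 29
rate = 0.169 um/min


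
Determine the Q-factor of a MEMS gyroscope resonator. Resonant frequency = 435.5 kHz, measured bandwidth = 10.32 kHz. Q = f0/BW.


Step 1: Q = f0 / bandwidth
Step 2: Q = 435.5 / 10.32
Q = 42.2


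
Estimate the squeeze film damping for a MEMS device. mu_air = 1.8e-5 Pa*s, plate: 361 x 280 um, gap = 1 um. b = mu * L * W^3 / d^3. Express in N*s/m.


Step 1: Convert to SI.
L = 361e-6 m, W = 280e-6 m, d = 1e-6 m
Step 2: W^3 = (280e-6)^3 = 2.20e-11 m^3
Step 3: d^3 = (1e-6)^3 = 1.00e-18 m^3
Step 4: b = 1.8e-5 * 361e-6 * 2.20e-11 / 1.00e-18
b = 1.43e-01 N*s/m


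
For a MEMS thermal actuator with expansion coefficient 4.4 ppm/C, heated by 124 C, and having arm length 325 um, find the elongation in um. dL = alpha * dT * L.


Step 1: Convert CTE: alpha = 4.4 ppm/C = 4.4e-6 /C
Step 2: dL = 4.4e-6 * 124 * 325
dL = 0.1773 um


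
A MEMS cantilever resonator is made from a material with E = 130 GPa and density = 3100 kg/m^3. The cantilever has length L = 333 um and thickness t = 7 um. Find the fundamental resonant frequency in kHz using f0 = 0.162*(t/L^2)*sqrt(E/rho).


Step 1: Convert units to SI.
t_SI = 7e-6 m, L_SI = 333e-6 m
Step 2: Calculate sqrt(E/rho).
sqrt(130e9 / 3100) = 6475.76 m/s
Step 3: Compute f0.
f0 = 0.162 * 7e-6 / (333e-6)^2 * 6475.76 = 66224.0 Hz = 66.22 kHz


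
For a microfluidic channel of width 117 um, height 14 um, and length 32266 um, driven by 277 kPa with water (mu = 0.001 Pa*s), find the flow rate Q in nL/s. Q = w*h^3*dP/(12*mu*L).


Step 1: Convert all dimensions to SI (meters).
w = 117e-6 m, h = 14e-6 m, L = 32266e-6 m, dP = 277e3 Pa
Step 2: Q = w * h^3 * dP / (12 * mu * L)
Q = 117e-6 * (14e-6)^3 * 277e3 / (12 * 0.001 * 32266e-6) = 2.296801e-10 m^3/s
Step 3: Convert Q from m^3/s to nL/s (1 m^3 = 1e12 nL, so multiply by 1e12).
Q = 229.68 nL/s


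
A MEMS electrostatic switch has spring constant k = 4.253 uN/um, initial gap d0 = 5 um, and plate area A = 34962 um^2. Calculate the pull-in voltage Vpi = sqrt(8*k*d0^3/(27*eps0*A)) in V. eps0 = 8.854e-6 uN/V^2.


Step 1: Compute numerator: 8 * k * d0^3 = 8 * 4.253 * 5^3 = 4253.0
Step 2: Compute denominator: 27 * eps0 * A = 27 * 8.854e-6 * 34962 = 8.357946
Step 3: Vpi = sqrt(4253.0 / 8.357946)
Vpi = 22.56 V
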